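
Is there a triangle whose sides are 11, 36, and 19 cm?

No

The longest side is 36, but the other two sum to only 30.
30 < 36, so the triangle inequality fails.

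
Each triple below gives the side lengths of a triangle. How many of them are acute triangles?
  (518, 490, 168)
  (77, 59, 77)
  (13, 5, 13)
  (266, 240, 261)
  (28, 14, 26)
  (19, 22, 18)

(518,490,168): 168²+490² = 268324 = 518² → right
(77,59,77): 59²+77² = 9410 > 5929 = 77² → acute
(13,5,13): 5²+13² = 194 > 169 = 13² → acute
(266,240,261): 240²+261² = 125721 > 70756 = 266² → acute
(28,14,26): 14²+26² = 872 > 784 = 28² → acute
(19,22,18): 18²+19² = 685 > 484 = 22² → acute
5 of the 6 are acute.

5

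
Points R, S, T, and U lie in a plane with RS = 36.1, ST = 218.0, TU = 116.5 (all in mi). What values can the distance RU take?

65.4 ≤ RU ≤ 370.6 mi

The maximum is all hops collinear in one direction: 36.1 + 218.0 + 116.5 = 370.6.
The longest hop is 218.0; the others sum to 152.6. Folding the others back against it leaves at least 218.0 − 152.6 = 65.4.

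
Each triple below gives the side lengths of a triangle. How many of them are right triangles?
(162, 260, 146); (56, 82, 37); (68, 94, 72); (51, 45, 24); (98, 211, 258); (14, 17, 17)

(162,260,146): 146²+162² = 47560 < 67600 = 260² → obtuse
(56,82,37): 37²+56² = 4505 < 6724 = 82² → obtuse
(68,94,72): 68²+72² = 9808 > 8836 = 94² → acute
(51,45,24): 24²+45² = 2601 = 51² → right
(98,211,258): 98²+211² = 54125 < 66564 = 258² → obtuse
(14,17,17): 14²+17² = 485 > 289 = 17² → acute
1 of the 6 is right.

1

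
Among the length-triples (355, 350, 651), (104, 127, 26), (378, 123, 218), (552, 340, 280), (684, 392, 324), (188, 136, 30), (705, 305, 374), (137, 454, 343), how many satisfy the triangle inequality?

(350,355,651): 350+355 > 651 → valid
(26,104,127): 26+104 > 127 → valid
(123,218,378): 123+218 ≤ 378 → not valid
(280,340,552): 280+340 > 552 → valid
(324,392,684): 324+392 > 684 → valid
(30,136,188): 30+136 ≤ 188 → not valid
(305,374,705): 305+374 ≤ 705 → not valid
(137,343,454): 137+343 > 454 → valid
5 of the 8 triples form a triangle.

5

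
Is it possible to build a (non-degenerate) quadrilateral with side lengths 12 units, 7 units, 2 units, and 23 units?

No

For a quadrilateral, each side must be shorter than the sum of the others.
Here the longest side is 23, but the remaining 3 sides sum to only 21.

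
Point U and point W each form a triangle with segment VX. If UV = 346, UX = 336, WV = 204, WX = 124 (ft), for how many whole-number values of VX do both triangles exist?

247

From triangle UVX: 10 < VX < 682.
From triangle WVX: 80 < VX < 328.
Intersection: 80 < VX < 328, so integers 81 through 327: 247 values.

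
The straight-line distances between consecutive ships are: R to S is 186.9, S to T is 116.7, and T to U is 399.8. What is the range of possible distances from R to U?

96.2 ≤ RU ≤ 703.4

The maximum is all hops collinear in one direction: 186.9 + 116.7 + 399.8 = 703.4.
The longest hop is 399.8; the others sum to 303.6. Folding the others back against it leaves at least 399.8 − 303.6 = 96.2.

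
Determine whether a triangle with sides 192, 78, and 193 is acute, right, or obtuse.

acute

Compare the square of the longest side to the sum of squares of the other two: 78² + 192² = 42948 > 37249 = 193².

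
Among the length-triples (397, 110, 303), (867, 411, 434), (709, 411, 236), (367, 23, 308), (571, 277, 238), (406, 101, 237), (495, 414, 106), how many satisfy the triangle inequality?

(110,303,397): 110+303 > 397 → valid
(411,434,867): 411+434 ≤ 867 → not valid
(236,411,709): 236+411 ≤ 709 → not valid
(23,308,367): 23+308 ≤ 367 → not valid
(238,277,571): 238+277 ≤ 571 → not valid
(101,237,406): 101+237 ≤ 406 → not valid
(106,414,495): 106+414 > 495 → valid
2 of the 7 triples form a triangle.

2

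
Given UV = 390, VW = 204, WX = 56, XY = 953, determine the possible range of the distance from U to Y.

303 ≤ UY ≤ 1603

The maximum is all hops collinear in one direction: 390 + 204 + 56 + 953 = 1603.
The longest hop is 953; the others sum to 650. Folding the others back against it leaves at least 953 − 650 = 303.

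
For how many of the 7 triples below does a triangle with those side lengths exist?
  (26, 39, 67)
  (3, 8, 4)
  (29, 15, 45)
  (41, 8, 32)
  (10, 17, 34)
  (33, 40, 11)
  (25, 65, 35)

1

(26,39,67): 26+39 ≤ 67 → not valid
(3,4,8): 3+4 ≤ 8 → not valid
(15,29,45): 15+29 ≤ 45 → not valid
(8,32,41): 8+32 ≤ 41 → not valid
(10,17,34): 10+17 ≤ 34 → not valid
(11,33,40): 11+33 > 40 → valid
(25,35,65): 25+35 ≤ 65 → not valid
1 of the 7 triples forms a triangle.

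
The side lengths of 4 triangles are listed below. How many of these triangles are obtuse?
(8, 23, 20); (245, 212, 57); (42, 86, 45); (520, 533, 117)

(8,23,20): 8²+20² = 464 < 529 = 23² → obtuse
(245,212,57): 57²+212² = 48193 < 60025 = 245² → obtuse
(42,86,45): 42²+45² = 3789 < 7396 = 86² → obtuse
(520,533,117): 117²+520² = 284089 = 533² → right
3 of the 4 are obtuse.

3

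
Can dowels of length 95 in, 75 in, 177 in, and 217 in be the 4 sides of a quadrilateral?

A quadrilateral exists iff every side is shorter than the sum of the others — equivalently, the longest side is less than the sum of the rest.
Longest side 217 < 347 (sum of the remaining 3), so yes.

Yes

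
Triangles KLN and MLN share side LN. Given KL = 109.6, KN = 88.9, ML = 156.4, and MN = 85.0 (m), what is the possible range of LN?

From triangle KLN: |109.6 − 88.9| < LN < 109.6 + 88.9, i.e. 20.7 < LN < 198.5.
From triangle MLN: 71.4 < LN < 241.4.
Both must hold, so LN lies in the intersection.

71.4 < LN < 198.5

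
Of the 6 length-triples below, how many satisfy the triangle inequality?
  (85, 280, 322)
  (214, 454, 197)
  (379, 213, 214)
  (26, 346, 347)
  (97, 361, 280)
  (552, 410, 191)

5

(85,280,322): 85+280 > 322 → valid
(197,214,454): 197+214 ≤ 454 → not valid
(213,214,379): 213+214 > 379 → valid
(26,346,347): 26+346 > 347 → valid
(97,280,361): 97+280 > 361 → valid
(191,410,552): 191+410 > 552 → valid
5 of the 6 triples form a triangle.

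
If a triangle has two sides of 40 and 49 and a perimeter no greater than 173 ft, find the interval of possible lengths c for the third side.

Triangle inequality alone gives 9 < c < 89.
The perimeter condition gives c ≤ 173 − 40 − 49 = 84.
Intersecting the two: 9 < c ≤ 84.

9 < c ≤ 84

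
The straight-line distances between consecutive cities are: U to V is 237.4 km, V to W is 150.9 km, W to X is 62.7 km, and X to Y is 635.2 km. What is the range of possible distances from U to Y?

The maximum is all hops collinear in one direction: 237.4 + 150.9 + 62.7 + 635.2 = 1086.2.
The longest hop is 635.2; the others sum to 451.0. Folding the others back against it leaves at least 635.2 − 451.0 = 184.2.

184.2 ≤ UY ≤ 1086.2 km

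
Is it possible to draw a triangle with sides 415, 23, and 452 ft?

The longest side is 452, but the other two sum to only 438.
438 < 452, so the triangle inequality fails.

No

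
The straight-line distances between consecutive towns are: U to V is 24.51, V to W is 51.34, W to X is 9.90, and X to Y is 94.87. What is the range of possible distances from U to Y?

The maximum is all hops collinear in one direction: 24.51 + 51.34 + 9.90 + 94.87 = 180.62.
The longest hop is 94.87; the others sum to 85.75. Folding the others back against it leaves at least 94.87 − 85.75 = 9.12.

9.12 ≤ UY ≤ 180.62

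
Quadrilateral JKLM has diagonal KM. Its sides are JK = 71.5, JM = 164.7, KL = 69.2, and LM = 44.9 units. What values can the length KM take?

From triangle JKM: |71.5 − 164.7| < KM < 71.5 + 164.7, i.e. 93.2 < KM < 236.2.
From triangle LKM: 24.3 < KM < 114.1.
Both must hold, so KM lies in the intersection.

93.2 < KM < 114.1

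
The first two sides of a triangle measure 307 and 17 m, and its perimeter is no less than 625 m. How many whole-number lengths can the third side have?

23

Triangle inequality: 290 < x < 324. Perimeter ≥ 625 gives x ≥ 625 − 307 − 17 = 301.
So 301 ≤ x < 324; integers 301 through 323: 23 values.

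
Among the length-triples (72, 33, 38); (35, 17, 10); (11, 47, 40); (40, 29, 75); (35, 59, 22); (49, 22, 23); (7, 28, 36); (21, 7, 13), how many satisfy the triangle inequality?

(33,38,72): 33+38 ≤ 72 → not valid
(10,17,35): 10+17 ≤ 35 → not valid
(11,40,47): 11+40 > 47 → valid
(29,40,75): 29+40 ≤ 75 → not valid
(22,35,59): 22+35 ≤ 59 → not valid
(22,23,49): 22+23 ≤ 49 → not valid
(7,28,36): 7+28 ≤ 36 → not valid
(7,13,21): 7+13 ≤ 21 → not valid
1 of the 8 triples forms a triangle.

1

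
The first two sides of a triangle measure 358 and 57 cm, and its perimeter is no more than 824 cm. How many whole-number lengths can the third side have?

108

Triangle inequality: 301 < x < 415. Perimeter ≤ 824 gives x ≤ 824 − 358 − 57 = 409.
So 301 < x ≤ 409; integers 302 through 409: 108 values.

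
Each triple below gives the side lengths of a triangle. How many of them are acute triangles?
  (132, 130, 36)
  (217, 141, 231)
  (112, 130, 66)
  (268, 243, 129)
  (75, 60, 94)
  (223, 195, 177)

5

(132,130,36): 36²+130² = 18196 > 17424 = 132² → acute
(217,141,231): 141²+217² = 66970 > 53361 = 231² → acute
(112,130,66): 66²+112² = 16900 = 130² → right
(268,243,129): 129²+243² = 75690 > 71824 = 268² → acute
(75,60,94): 60²+75² = 9225 > 8836 = 94² → acute
(223,195,177): 177²+195² = 69354 > 49729 = 223² → acute
5 of the 6 are acute.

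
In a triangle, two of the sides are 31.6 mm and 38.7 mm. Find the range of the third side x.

By the triangle inequality, x must be less than 31.6 + 38.7 = 70.3 and greater than |31.6 − 38.7| = 7.1.

7.1 < x < 70.3 (mm)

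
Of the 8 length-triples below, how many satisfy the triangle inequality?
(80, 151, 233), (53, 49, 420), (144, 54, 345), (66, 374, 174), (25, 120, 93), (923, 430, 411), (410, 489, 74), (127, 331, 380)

(80,151,233): 80+151 ≤ 233 → not valid
(49,53,420): 49+53 ≤ 420 → not valid
(54,144,345): 54+144 ≤ 345 → not valid
(66,174,374): 66+174 ≤ 374 → not valid
(25,93,120): 25+93 ≤ 120 → not valid
(411,430,923): 411+430 ≤ 923 → not valid
(74,410,489): 74+410 ≤ 489 → not valid
(127,331,380): 127+331 > 380 → valid
1 of the 8 triples forms a triangle.

1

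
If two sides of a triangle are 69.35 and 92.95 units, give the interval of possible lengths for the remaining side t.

By the triangle inequality, t must be less than 69.35 + 92.95 = 162.30 and greater than |69.35 − 92.95| = 23.60.

23.60 < t < 162.30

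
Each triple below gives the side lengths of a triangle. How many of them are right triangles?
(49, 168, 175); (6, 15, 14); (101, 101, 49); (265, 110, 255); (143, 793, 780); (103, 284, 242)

2

(49,168,175): 49²+168² = 30625 = 175² → right
(6,15,14): 6²+14² = 232 > 225 = 15² → acute
(101,101,49): 49²+101² = 12602 > 10201 = 101² → acute
(265,110,255): 110²+255² = 77125 > 70225 = 265² → acute
(143,793,780): 143²+780² = 628849 = 793² → right
(103,284,242): 103²+242² = 69173 < 80656 = 284² → obtuse
2 of the 6 are right.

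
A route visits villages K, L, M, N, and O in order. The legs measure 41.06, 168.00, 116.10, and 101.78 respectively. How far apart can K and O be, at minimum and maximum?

The maximum is all hops collinear in one direction: 41.06 + 168.00 + 116.10 + 101.78 = 426.94.
The longest hop is 168.00; the others sum to 258.94. Since 168.00 ≤ 258.94, the path can fold back on itself completely, so the minimum distance is 0.

0 ≤ KO ≤ 426.94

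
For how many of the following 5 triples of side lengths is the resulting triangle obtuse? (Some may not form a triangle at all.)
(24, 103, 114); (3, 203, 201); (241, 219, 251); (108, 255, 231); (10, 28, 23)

(24,103,114): 24²+103² = 11185 < 12996 = 114² → obtuse
(3,203,201): 3²+201² = 40410 < 41209 = 203² → obtuse
(241,219,251): 219²+241² = 106042 > 63001 = 251² → acute
(108,255,231): 108²+231² = 65025 = 255² → right
(10,28,23): 10²+23² = 629 < 784 = 28² → obtuse
3 of the 5 are obtuse.

3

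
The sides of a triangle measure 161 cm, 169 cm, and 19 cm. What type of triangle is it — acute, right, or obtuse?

Compare the square of the longest side to the sum of squares of the other two: 19² + 161² = 26282 < 28561 = 169².

obtuse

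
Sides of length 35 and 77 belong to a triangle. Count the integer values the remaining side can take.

The third side lies in the open interval (42, 112).
Integers from 43 to 111 inclusive: 111 − 43 + 1 = 69.

69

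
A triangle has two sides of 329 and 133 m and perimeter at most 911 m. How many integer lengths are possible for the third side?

Triangle inequality: 196 < x < 462. Perimeter ≤ 911 gives x ≤ 911 − 329 − 133 = 449.
So 196 < x ≤ 449; integers 197 through 449: 253 values.

253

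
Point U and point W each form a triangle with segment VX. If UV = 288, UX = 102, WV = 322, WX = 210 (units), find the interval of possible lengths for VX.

186 < VX < 390

From triangle UVX: |288 − 102| < VX < 288 + 102, i.e. 186 < VX < 390.
From triangle WVX: 112 < VX < 532.
Both must hold, so VX lies in the intersection.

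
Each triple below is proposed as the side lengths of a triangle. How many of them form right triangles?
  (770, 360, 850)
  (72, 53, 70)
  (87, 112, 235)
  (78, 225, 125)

1

(770,360,850): 360²+770² = 722500 = 850² → right
(72,53,70): 53²+70² = 7709 > 5184 = 72² → acute
(87,112,235): 87+112 ≤ 235, not a triangle
(78,225,125): 78+125 ≤ 225, not a triangle
1 of the 4 is right.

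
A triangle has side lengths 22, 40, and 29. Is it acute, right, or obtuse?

obtuse

Compare the square of the longest side to the sum of squares of the other two: 22² + 29² = 1325 < 1600 = 40².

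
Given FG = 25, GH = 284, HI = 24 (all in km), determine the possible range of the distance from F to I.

The maximum is all hops collinear in one direction: 25 + 284 + 24 = 333.
The longest hop is 284; the others sum to 49. Folding the others back against it leaves at least 284 − 49 = 235.

235 ≤ FI ≤ 333 km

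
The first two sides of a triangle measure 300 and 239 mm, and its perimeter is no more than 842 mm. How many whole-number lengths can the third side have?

Triangle inequality: 61 < x < 539. Perimeter ≤ 842 gives x ≤ 842 − 300 − 239 = 303.
So 61 < x ≤ 303; integers 62 through 303: 242 values.

242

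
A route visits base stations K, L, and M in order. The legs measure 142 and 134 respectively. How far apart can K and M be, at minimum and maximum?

By the triangle inequality, |142 − 134| ≤ KM ≤ 142 + 134.

8 ≤ KM ≤ 276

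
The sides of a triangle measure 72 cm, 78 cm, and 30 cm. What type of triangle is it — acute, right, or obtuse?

Compare the square of the longest side to the sum of squares of the other two: 30² + 72² = 6084 = 78².

right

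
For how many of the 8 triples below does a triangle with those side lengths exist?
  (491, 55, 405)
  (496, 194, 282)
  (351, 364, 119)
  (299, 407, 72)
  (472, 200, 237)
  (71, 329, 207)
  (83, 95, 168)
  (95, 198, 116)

(55,405,491): 55+405 ≤ 491 → not valid
(194,282,496): 194+282 ≤ 496 → not valid
(119,351,364): 119+351 > 364 → valid
(72,299,407): 72+299 ≤ 407 → not valid
(200,237,472): 200+237 ≤ 472 → not valid
(71,207,329): 71+207 ≤ 329 → not valid
(83,95,168): 83+95 > 168 → valid
(95,116,198): 95+116 > 198 → valid
3 of the 8 triples form a triangle.

3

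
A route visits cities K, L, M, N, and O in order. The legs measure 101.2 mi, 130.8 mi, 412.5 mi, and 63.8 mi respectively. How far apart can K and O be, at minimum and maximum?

116.7 ≤ KO ≤ 708.3 mi

The maximum is all hops collinear in one direction: 101.2 + 130.8 + 412.5 + 63.8 = 708.3.
The longest hop is 412.5; the others sum to 295.8. Folding the others back against it leaves at least 412.5 − 295.8 = 116.7.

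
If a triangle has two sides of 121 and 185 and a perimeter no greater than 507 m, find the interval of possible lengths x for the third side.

64 < x ≤ 201

Triangle inequality alone gives 64 < x < 306.
The perimeter condition gives x ≤ 507 − 121 − 185 = 201.
Intersecting the two: 64 < x ≤ 201.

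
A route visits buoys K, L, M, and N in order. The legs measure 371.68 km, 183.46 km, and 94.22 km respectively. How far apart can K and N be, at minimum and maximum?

94.00 ≤ KN ≤ 649.36 km

The maximum is all hops collinear in one direction: 371.68 + 183.46 + 94.22 = 649.36.
The longest hop is 371.68; the others sum to 277.68. Folding the others back against it leaves at least 371.68 − 277.68 = 94.00.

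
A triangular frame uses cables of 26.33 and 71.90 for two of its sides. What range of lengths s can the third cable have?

By the triangle inequality, s must be less than 26.33 + 71.90 = 98.23 and greater than |26.33 − 71.90| = 45.57.

45.57 < s < 98.23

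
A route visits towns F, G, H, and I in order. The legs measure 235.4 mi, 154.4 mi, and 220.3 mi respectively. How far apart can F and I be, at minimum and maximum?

0 ≤ FI ≤ 610.1 mi

The maximum is all hops collinear in one direction: 235.4 + 154.4 + 220.3 = 610.1.
The longest hop is 235.4; the others sum to 374.7. Since 235.4 ≤ 374.7, the path can fold back on itself completely, so the minimum distance is 0.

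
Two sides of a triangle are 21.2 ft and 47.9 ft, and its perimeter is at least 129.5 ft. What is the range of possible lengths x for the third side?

Triangle inequality alone gives 26.7 < x < 69.1.
The perimeter condition gives x ≥ 129.5 − 21.2 − 47.9 = 60.4.
Intersecting the two: 60.4 ≤ x < 69.1.

60.4 ≤ x < 69.1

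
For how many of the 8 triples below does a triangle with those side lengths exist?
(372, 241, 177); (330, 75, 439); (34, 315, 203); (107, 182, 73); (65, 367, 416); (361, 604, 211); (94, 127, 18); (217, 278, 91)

(177,241,372): 177+241 > 372 → valid
(75,330,439): 75+330 ≤ 439 → not valid
(34,203,315): 34+203 ≤ 315 → not valid
(73,107,182): 73+107 ≤ 182 → not valid
(65,367,416): 65+367 > 416 → valid
(211,361,604): 211+361 ≤ 604 → not valid
(18,94,127): 18+94 ≤ 127 → not valid
(91,217,278): 91+217 > 278 → valid
3 of the 8 triples form a triangle.

3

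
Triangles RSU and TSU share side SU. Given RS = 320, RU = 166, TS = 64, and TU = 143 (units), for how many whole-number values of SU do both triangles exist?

52

From triangle RSU: 154 < SU < 486.
From triangle TSU: 79 < SU < 207.
Intersection: 154 < SU < 207, so integers 155 through 206: 52 values.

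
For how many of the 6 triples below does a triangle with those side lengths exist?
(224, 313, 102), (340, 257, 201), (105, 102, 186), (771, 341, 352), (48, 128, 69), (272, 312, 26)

3

(102,224,313): 102+224 > 313 → valid
(201,257,340): 201+257 > 340 → valid
(102,105,186): 102+105 > 186 → valid
(341,352,771): 341+352 ≤ 771 → not valid
(48,69,128): 48+69 ≤ 128 → not valid
(26,272,312): 26+272 ≤ 312 → not valid
3 of the 6 triples form a triangle.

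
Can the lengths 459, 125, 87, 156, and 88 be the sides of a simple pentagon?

No

For a pentagon, each side must be shorter than the sum of the others.
Here the longest side is 459, but the remaining 4 sides sum to only 456.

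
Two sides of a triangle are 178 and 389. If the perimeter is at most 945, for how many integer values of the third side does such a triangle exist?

167

Triangle inequality: 211 < x < 567. Perimeter ≤ 945 gives x ≤ 945 − 178 − 389 = 378.
So 211 < x ≤ 378; integers 212 through 378: 167 values.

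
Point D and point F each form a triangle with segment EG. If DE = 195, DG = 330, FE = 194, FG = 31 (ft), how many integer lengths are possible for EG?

From triangle DEG: 135 < EG < 525.
From triangle FEG: 163 < EG < 225.
Intersection: 163 < EG < 225, so integers 164 through 224: 61 values.

61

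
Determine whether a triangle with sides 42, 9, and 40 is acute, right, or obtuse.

Compare the square of the longest side to the sum of squares of the other two: 9² + 40² = 1681 < 1764 = 42².

obtuse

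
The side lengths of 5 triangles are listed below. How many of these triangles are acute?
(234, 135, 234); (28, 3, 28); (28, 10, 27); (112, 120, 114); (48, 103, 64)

4

(234,135,234): 135²+234² = 72981 > 54756 = 234² → acute
(28,3,28): 3²+28² = 793 > 784 = 28² → acute
(28,10,27): 10²+27² = 829 > 784 = 28² → acute
(112,120,114): 112²+114² = 25540 > 14400 = 120² → acute
(48,103,64): 48²+64² = 6400 < 10609 = 103² → obtuse
4 of the 5 are acute.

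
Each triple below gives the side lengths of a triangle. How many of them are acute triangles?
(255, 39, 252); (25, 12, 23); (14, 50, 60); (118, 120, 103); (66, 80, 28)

(255,39,252): 39²+252² = 65025 = 255² → right
(25,12,23): 12²+23² = 673 > 625 = 25² → acute
(14,50,60): 14²+50² = 2696 < 3600 = 60² → obtuse
(118,120,103): 103²+118² = 24533 > 14400 = 120² → acute
(66,80,28): 28²+66² = 5140 < 6400 = 80² → obtuse
2 of the 5 are acute.

2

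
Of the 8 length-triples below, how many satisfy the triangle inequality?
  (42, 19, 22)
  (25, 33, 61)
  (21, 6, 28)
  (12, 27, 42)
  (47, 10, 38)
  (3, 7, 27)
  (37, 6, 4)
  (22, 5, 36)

1

(19,22,42): 19+22 ≤ 42 → not valid
(25,33,61): 25+33 ≤ 61 → not valid
(6,21,28): 6+21 ≤ 28 → not valid
(12,27,42): 12+27 ≤ 42 → not valid
(10,38,47): 10+38 > 47 → valid
(3,7,27): 3+7 ≤ 27 → not valid
(4,6,37): 4+6 ≤ 37 → not valid
(5,22,36): 5+22 ≤ 36 → not valid
1 of the 8 triples forms a triangle.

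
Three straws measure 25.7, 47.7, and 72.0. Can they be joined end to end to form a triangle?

Yes

The longest side is 72.0, and the other two sum to 73.4.
Since 73.4 > 72.0, the triangle inequality holds.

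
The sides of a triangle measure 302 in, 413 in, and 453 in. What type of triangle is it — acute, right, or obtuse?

acute

Compare the square of the longest side to the sum of squares of the other two: 302² + 413² = 261773 > 205209 = 453².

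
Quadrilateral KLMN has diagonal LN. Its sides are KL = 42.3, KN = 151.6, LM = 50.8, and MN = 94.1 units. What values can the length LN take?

109.3 < LN < 144.9

From triangle KLN: |42.3 − 151.6| < LN < 42.3 + 151.6, i.e. 109.3 < LN < 193.9.
From triangle MLN: 43.3 < LN < 144.9.
Both must hold, so LN lies in the intersection.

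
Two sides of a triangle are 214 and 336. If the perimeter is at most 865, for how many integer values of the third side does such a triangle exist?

193

Triangle inequality: 122 < x < 550. Perimeter ≤ 865 gives x ≤ 865 − 214 − 336 = 315.
So 122 < x ≤ 315; integers 123 through 315: 193 values.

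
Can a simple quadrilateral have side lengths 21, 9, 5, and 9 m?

Yes

A quadrilateral exists iff every side is shorter than the sum of the others — equivalently, the longest side is less than the sum of the rest.
Longest side 21 < 23 (sum of the remaining 3), so yes.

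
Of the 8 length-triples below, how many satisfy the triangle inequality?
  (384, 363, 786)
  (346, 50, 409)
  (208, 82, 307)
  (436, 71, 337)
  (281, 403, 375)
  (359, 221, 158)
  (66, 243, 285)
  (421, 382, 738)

(363,384,786): 363+384 ≤ 786 → not valid
(50,346,409): 50+346 ≤ 409 → not valid
(82,208,307): 82+208 ≤ 307 → not valid
(71,337,436): 71+337 ≤ 436 → not valid
(281,375,403): 281+375 > 403 → valid
(158,221,359): 158+221 > 359 → valid
(66,243,285): 66+243 > 285 → valid
(382,421,738): 382+421 > 738 → valid
4 of the 8 triples form a triangle.

4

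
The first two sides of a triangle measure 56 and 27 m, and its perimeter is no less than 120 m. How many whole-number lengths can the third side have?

46

Triangle inequality: 29 < x < 83. Perimeter ≥ 120 gives x ≥ 120 − 56 − 27 = 37.
So 37 ≤ x < 83; integers 37 through 82: 46 values.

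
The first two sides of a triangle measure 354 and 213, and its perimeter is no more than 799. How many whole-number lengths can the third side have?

91

Triangle inequality: 141 < x < 567. Perimeter ≤ 799 gives x ≤ 799 − 354 − 213 = 232.
So 141 < x ≤ 232; integers 142 through 232: 91 values.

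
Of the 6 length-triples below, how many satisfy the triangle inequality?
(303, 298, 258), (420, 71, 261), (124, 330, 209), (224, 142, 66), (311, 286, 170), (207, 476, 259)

3

(258,298,303): 258+298 > 303 → valid
(71,261,420): 71+261 ≤ 420 → not valid
(124,209,330): 124+209 > 330 → valid
(66,142,224): 66+142 ≤ 224 → not valid
(170,286,311): 170+286 > 311 → valid
(207,259,476): 207+259 ≤ 476 → not valid
3 of the 6 triples form a triangle.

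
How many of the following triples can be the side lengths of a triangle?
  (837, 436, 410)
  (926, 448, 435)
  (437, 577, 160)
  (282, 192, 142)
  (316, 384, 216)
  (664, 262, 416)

5

(410,436,837): 410+436 > 837 → valid
(435,448,926): 435+448 ≤ 926 → not valid
(160,437,577): 160+437 > 577 → valid
(142,192,282): 142+192 > 282 → valid
(216,316,384): 216+316 > 384 → valid
(262,416,664): 262+416 > 664 → valid
5 of the 6 triples form a triangle.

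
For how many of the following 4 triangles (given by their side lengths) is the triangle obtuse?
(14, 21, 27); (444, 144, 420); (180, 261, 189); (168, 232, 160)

(14,21,27): 14²+21² = 637 < 729 = 27² → obtuse
(444,144,420): 144²+420² = 197136 = 444² → right
(180,261,189): 180²+189² = 68121 = 261² → right
(168,232,160): 160²+168² = 53824 = 232² → right
1 of the 4 is obtuse.

1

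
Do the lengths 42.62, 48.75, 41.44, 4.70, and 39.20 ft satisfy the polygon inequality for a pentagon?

Yes

A pentagon exists iff every side is shorter than the sum of the others — equivalently, the longest side is less than the sum of the rest.
Longest side 48.75 < 127.96 (sum of the remaining 4), so yes.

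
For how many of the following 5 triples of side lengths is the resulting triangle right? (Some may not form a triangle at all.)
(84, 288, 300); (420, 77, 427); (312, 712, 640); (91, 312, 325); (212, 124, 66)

4

(84,288,300): 84²+288² = 90000 = 300² → right
(420,77,427): 77²+420² = 182329 = 427² → right
(312,712,640): 312²+640² = 506944 = 712² → right
(91,312,325): 91²+312² = 105625 = 325² → right
(212,124,66): 66+124 ≤ 212, not a triangle
4 of the 5 are right.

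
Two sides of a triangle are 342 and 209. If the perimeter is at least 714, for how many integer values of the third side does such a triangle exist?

Triangle inequality: 133 < x < 551. Perimeter ≥ 714 gives x ≥ 714 − 342 − 209 = 163.
So 163 ≤ x < 551; integers 163 through 550: 388 values.

388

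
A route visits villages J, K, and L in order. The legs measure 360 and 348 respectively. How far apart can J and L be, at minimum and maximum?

By the triangle inequality, |360 − 348| ≤ JL ≤ 360 + 348.

12 ≤ JL ≤ 708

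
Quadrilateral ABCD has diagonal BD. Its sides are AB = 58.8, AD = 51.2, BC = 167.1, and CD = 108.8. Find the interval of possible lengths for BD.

From triangle ABD: |58.8 − 51.2| < BD < 58.8 + 51.2, i.e. 7.6 < BD < 110.0.
From triangle CBD: 58.3 < BD < 275.9.
Both must hold, so BD lies in the intersection.

58.3 < BD < 110.0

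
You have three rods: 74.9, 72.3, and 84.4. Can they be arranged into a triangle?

The longest side is 84.4, and the other two sum to 147.2.
Since 147.2 > 84.4, the triangle inequality holds.

Yes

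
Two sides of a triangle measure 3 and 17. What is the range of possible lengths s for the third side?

14 < s < 20

By the triangle inequality, s must be less than 3 + 17 = 20 and greater than |3 − 17| = 14.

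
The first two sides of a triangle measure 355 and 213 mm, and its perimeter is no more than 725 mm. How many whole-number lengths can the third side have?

15

Triangle inequality: 142 < x < 568. Perimeter ≤ 725 gives x ≤ 725 − 355 − 213 = 157.
So 142 < x ≤ 157; integers 143 through 157: 15 values.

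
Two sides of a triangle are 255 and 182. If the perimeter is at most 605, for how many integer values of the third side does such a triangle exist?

Triangle inequality: 73 < x < 437. Perimeter ≤ 605 gives x ≤ 605 − 255 − 182 = 168.
So 73 < x ≤ 168; integers 74 through 168: 95 values.

95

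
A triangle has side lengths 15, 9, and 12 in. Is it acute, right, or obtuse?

Compare the square of the longest side to the sum of squares of the other two: 9² + 12² = 225 = 15².

right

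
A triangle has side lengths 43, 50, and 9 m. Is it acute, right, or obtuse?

Compare the square of the longest side to the sum of squares of the other two: 9² + 43² = 1930 < 2500 = 50².

obtuse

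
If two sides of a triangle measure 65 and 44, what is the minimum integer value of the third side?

22

The third side must be strictly greater than |65 − 44| = 21.
The smallest integer above 21 is 22.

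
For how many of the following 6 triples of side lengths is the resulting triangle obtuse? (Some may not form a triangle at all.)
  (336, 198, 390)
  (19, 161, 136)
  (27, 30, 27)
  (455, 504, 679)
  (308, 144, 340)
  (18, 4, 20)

(336,198,390): 198²+336² = 152100 = 390² → right
(19,161,136): 19+136 ≤ 161, not a triangle
(27,30,27): 27²+27² = 1458 > 900 = 30² → acute
(455,504,679): 455²+504² = 461041 = 679² → right
(308,144,340): 144²+308² = 115600 = 340² → right
(18,4,20): 4²+18² = 340 < 400 = 20² → obtuse
1 of the 6 is obtuse.

1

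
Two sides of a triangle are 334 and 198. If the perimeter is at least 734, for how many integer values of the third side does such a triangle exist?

330

Triangle inequality: 136 < x < 532. Perimeter ≥ 734 gives x ≥ 734 − 334 − 198 = 202.
So 202 ≤ x < 532; integers 202 through 531: 330 values.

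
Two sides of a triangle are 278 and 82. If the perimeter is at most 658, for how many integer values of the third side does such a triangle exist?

Triangle inequality: 196 < x < 360. Perimeter ≤ 658 gives x ≤ 658 − 278 − 82 = 298.
So 196 < x ≤ 298; integers 197 through 298: 102 values.

102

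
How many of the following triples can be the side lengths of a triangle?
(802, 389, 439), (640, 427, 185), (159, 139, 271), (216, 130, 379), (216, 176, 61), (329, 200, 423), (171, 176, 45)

(389,439,802): 389+439 > 802 → valid
(185,427,640): 185+427 ≤ 640 → not valid
(139,159,271): 139+159 > 271 → valid
(130,216,379): 130+216 ≤ 379 → not valid
(61,176,216): 61+176 > 216 → valid
(200,329,423): 200+329 > 423 → valid
(45,171,176): 45+171 > 176 → valid
5 of the 7 triples form a triangle.

5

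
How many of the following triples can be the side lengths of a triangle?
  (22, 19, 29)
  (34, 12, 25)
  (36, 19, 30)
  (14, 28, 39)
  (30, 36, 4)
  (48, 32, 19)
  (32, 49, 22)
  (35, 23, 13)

(19,22,29): 19+22 > 29 → valid
(12,25,34): 12+25 > 34 → valid
(19,30,36): 19+30 > 36 → valid
(14,28,39): 14+28 > 39 → valid
(4,30,36): 4+30 ≤ 36 → not valid
(19,32,48): 19+32 > 48 → valid
(22,32,49): 22+32 > 49 → valid
(13,23,35): 13+23 > 35 → valid
7 of the 8 triples form a triangle.

7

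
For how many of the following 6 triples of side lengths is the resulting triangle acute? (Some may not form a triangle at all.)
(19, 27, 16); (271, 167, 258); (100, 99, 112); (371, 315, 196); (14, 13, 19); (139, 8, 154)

(19,27,16): 16²+19² = 617 < 729 = 27² → obtuse
(271,167,258): 167²+258² = 94453 > 73441 = 271² → acute
(100,99,112): 99²+100² = 19801 > 12544 = 112² → acute
(371,315,196): 196²+315² = 137641 = 371² → right
(14,13,19): 13²+14² = 365 > 361 = 19² → acute
(139,8,154): 8+139 ≤ 154, not a triangle
3 of the 6 are acute.

3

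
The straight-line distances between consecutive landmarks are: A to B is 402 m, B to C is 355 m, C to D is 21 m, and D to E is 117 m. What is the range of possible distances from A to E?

0 ≤ AE ≤ 895 m

The maximum is all hops collinear in one direction: 402 + 355 + 21 + 117 = 895.
The longest hop is 402; the others sum to 493. Since 402 ≤ 493, the path can fold back on itself completely, so the minimum distance is 0.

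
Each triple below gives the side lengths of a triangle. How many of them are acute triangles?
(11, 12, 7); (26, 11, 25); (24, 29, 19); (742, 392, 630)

(11,12,7): 7²+11² = 170 > 144 = 12² → acute
(26,11,25): 11²+25² = 746 > 676 = 26² → acute
(24,29,19): 19²+24² = 937 > 841 = 29² → acute
(742,392,630): 392²+630² = 550564 = 742² → right
3 of the 4 are acute.

3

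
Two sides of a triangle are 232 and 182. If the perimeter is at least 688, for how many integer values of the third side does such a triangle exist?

140

Triangle inequality: 50 < x < 414. Perimeter ≥ 688 gives x ≥ 688 − 232 − 182 = 274.
So 274 ≤ x < 414; integers 274 through 413: 140 values.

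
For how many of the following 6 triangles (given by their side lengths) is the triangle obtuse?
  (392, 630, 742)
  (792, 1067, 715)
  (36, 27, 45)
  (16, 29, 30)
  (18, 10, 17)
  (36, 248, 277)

(392,630,742): 392²+630² = 550564 = 742² → right
(792,1067,715): 715²+792² = 1138489 = 1067² → right
(36,27,45): 27²+36² = 2025 = 45² → right
(16,29,30): 16²+29² = 1097 > 900 = 30² → acute
(18,10,17): 10²+17² = 389 > 324 = 18² → acute
(36,248,277): 36²+248² = 62800 < 76729 = 277² → obtuse
1 of the 6 is obtuse.

1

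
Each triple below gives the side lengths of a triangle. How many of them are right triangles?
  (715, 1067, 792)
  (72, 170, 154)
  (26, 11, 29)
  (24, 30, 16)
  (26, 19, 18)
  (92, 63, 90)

2

(715,1067,792): 715²+792² = 1138489 = 1067² → right
(72,170,154): 72²+154² = 28900 = 170² → right
(26,11,29): 11²+26² = 797 < 841 = 29² → obtuse
(24,30,16): 16²+24² = 832 < 900 = 30² → obtuse
(26,19,18): 18²+19² = 685 > 676 = 26² → acute
(92,63,90): 63²+90² = 12069 > 8464 = 92² → acute
2 of the 6 are right.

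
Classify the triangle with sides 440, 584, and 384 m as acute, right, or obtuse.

Compare the square of the longest side to the sum of squares of the other two: 384² + 440² = 341056 = 584².

right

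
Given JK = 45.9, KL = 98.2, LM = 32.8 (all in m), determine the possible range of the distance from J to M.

The maximum is all hops collinear in one direction: 45.9 + 98.2 + 32.8 = 176.9.
The longest hop is 98.2; the others sum to 78.7. Folding the others back against it leaves at least 98.2 − 78.7 = 19.5.

19.5 ≤ JM ≤ 176.9 m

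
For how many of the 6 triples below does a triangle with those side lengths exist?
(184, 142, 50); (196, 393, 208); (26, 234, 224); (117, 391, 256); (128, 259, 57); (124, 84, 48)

(50,142,184): 50+142 > 184 → valid
(196,208,393): 196+208 > 393 → valid
(26,224,234): 26+224 > 234 → valid
(117,256,391): 117+256 ≤ 391 → not valid
(57,128,259): 57+128 ≤ 259 → not valid
(48,84,124): 48+84 > 124 → valid
4 of the 6 triples form a triangle.

4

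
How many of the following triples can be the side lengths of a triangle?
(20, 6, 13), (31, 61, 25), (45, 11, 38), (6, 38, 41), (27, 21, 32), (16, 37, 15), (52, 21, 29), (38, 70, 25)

3

(6,13,20): 6+13 ≤ 20 → not valid
(25,31,61): 25+31 ≤ 61 → not valid
(11,38,45): 11+38 > 45 → valid
(6,38,41): 6+38 > 41 → valid
(21,27,32): 21+27 > 32 → valid
(15,16,37): 15+16 ≤ 37 → not valid
(21,29,52): 21+29 ≤ 52 → not valid
(25,38,70): 25+38 ≤ 70 → not valid
3 of the 8 triples form a triangle.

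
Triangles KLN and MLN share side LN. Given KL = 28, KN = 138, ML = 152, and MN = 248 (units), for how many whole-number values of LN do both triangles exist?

From triangle KLN: 110 < LN < 166.
From triangle MLN: 96 < LN < 400.
Intersection: 110 < LN < 166, so integers 111 through 165: 55 values.

55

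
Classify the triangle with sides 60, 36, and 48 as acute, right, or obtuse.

Compare the square of the longest side to the sum of squares of the other two: 36² + 48² = 3600 = 60².

right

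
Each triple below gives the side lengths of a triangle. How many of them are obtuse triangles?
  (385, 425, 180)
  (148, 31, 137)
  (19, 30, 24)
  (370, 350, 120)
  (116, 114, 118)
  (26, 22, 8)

2

(385,425,180): 180²+385² = 180625 = 425² → right
(148,31,137): 31²+137² = 19730 < 21904 = 148² → obtuse
(19,30,24): 19²+24² = 937 > 900 = 30² → acute
(370,350,120): 120²+350² = 136900 = 370² → right
(116,114,118): 114²+116² = 26452 > 13924 = 118² → acute
(26,22,8): 8²+22² = 548 < 676 = 26² → obtuse
2 of the 6 are obtuse.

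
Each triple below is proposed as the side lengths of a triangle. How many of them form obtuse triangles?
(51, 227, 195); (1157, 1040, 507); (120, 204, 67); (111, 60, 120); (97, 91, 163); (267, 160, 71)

2

(51,227,195): 51²+195² = 40626 < 51529 = 227² → obtuse
(1157,1040,507): 507²+1040² = 1338649 = 1157² → right
(120,204,67): 67+120 ≤ 204, not a triangle
(111,60,120): 60²+111² = 15921 > 14400 = 120² → acute
(97,91,163): 91²+97² = 17690 < 26569 = 163² → obtuse
(267,160,71): 71+160 ≤ 267, not a triangle
2 of the 6 are obtuse.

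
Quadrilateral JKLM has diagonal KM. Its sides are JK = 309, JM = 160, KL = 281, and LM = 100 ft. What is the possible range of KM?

181 < KM < 381

From triangle JKM: |309 − 160| < KM < 309 + 160, i.e. 149 < KM < 469.
From triangle LKM: 181 < KM < 381.
Both must hold, so KM lies in the intersection.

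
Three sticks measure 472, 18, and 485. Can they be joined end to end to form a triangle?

Yes

The longest side is 485, and the other two sum to 490.
Since 490 > 485, the triangle inequality holds.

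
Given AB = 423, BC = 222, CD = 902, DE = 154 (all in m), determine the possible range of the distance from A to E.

The maximum is all hops collinear in one direction: 423 + 222 + 902 + 154 = 1701.
The longest hop is 902; the others sum to 799. Folding the others back against it leaves at least 902 − 799 = 103.

103 ≤ AE ≤ 1701 m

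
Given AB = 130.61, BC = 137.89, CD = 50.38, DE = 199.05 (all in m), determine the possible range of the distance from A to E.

0 ≤ AE ≤ 517.93 m

The maximum is all hops collinear in one direction: 130.61 + 137.89 + 50.38 + 199.05 = 517.93.
The longest hop is 199.05; the others sum to 318.88. Since 199.05 ≤ 318.88, the path can fold back on itself completely, so the minimum distance is 0.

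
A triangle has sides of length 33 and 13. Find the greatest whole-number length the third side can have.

45

The third side must be strictly less than 33 + 13 = 46.
The largest integer below 46 is 45.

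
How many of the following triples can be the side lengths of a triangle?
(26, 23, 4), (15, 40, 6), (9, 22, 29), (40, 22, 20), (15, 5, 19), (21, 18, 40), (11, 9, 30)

4

(4,23,26): 4+23 > 26 → valid
(6,15,40): 6+15 ≤ 40 → not valid
(9,22,29): 9+22 > 29 → valid
(20,22,40): 20+22 > 40 → valid
(5,15,19): 5+15 > 19 → valid
(18,21,40): 18+21 ≤ 40 → not valid
(9,11,30): 9+11 ≤ 30 → not valid
4 of the 7 triples form a triangle.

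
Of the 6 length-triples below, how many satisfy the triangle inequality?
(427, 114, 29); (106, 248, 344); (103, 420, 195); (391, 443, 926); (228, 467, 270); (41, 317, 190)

(29,114,427): 29+114 ≤ 427 → not valid
(106,248,344): 106+248 > 344 → valid
(103,195,420): 103+195 ≤ 420 → not valid
(391,443,926): 391+443 ≤ 926 → not valid
(228,270,467): 228+270 > 467 → valid
(41,190,317): 41+190 ≤ 317 → not valid
2 of the 6 triples form a triangle.

2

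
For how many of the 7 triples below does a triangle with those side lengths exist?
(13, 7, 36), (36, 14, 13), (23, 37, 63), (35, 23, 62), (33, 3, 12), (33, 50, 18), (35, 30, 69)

(7,13,36): 7+13 ≤ 36 → not valid
(13,14,36): 13+14 ≤ 36 → not valid
(23,37,63): 23+37 ≤ 63 → not valid
(23,35,62): 23+35 ≤ 62 → not valid
(3,12,33): 3+12 ≤ 33 → not valid
(18,33,50): 18+33 > 50 → valid
(30,35,69): 30+35 ≤ 69 → not valid
1 of the 7 triples forms a triangle.

1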